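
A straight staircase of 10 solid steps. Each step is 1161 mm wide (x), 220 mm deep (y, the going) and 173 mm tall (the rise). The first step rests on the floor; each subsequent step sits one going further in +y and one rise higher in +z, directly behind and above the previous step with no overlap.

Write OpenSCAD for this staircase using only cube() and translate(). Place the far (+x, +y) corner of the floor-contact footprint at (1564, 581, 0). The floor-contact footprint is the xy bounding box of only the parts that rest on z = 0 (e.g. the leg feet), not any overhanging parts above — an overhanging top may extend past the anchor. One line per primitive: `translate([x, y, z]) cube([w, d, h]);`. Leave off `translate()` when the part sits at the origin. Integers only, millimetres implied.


translate([403, 361, 0]) cube([1161, 220, 173]);
translate([403, 581, 173]) cube([1161, 220, 173]);
translate([403, 801, 346]) cube([1161, 220, 173]);
translate([403, 1021, 519]) cube([1161, 220, 173]);
translate([403, 1241, 692]) cube([1161, 220, 173]);
translate([403, 1461, 865]) cube([1161, 220, 173]);
translate([403, 1681, 1038]) cube([1161, 220, 173]);
translate([403, 1901, 1211]) cube([1161, 220, 173]);
translate([403, 2121, 1384]) cube([1161, 220, 173]);
translate([403, 2341, 1557]) cube([1161, 220, 173]);


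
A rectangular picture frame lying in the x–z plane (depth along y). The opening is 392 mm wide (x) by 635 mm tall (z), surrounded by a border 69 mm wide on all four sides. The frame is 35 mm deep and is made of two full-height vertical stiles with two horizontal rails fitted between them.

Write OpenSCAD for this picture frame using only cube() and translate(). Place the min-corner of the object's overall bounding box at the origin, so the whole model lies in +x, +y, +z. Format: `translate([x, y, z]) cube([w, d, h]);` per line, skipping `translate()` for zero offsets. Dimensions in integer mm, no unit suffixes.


cube([69, 35, 773]);
translate([461, 0, 0]) cube([69, 35, 773]);
translate([69, 0, 0]) cube([392, 35, 69]);
translate([69, 0, 704]) cube([392, 35, 69]);


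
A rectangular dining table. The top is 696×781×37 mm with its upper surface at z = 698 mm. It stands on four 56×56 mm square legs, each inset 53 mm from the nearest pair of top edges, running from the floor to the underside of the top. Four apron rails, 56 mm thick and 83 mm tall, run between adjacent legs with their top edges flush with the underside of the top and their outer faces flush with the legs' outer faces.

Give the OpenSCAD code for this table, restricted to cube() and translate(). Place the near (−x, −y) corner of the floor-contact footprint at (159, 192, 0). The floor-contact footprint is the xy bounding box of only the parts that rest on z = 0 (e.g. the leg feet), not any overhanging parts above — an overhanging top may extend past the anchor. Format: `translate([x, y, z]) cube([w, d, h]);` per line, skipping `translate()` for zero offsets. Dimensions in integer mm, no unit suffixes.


// leg_h = 698 - 37 = 661
// apron z = 661 - 83 = 578
translate([106, 139, 661]) cube([696, 781, 37]);
translate([159, 192, 0]) cube([56, 56, 661]);
translate([693, 192, 0]) cube([56, 56, 661]);
translate([159, 811, 0]) cube([56, 56, 661]);
translate([693, 811, 0]) cube([56, 56, 661]);
translate([215, 192, 578]) cube([478, 56, 83]);
translate([215, 811, 578]) cube([478, 56, 83]);
translate([159, 248, 578]) cube([56, 563, 83]);
translate([693, 248, 578]) cube([56, 563, 83]);


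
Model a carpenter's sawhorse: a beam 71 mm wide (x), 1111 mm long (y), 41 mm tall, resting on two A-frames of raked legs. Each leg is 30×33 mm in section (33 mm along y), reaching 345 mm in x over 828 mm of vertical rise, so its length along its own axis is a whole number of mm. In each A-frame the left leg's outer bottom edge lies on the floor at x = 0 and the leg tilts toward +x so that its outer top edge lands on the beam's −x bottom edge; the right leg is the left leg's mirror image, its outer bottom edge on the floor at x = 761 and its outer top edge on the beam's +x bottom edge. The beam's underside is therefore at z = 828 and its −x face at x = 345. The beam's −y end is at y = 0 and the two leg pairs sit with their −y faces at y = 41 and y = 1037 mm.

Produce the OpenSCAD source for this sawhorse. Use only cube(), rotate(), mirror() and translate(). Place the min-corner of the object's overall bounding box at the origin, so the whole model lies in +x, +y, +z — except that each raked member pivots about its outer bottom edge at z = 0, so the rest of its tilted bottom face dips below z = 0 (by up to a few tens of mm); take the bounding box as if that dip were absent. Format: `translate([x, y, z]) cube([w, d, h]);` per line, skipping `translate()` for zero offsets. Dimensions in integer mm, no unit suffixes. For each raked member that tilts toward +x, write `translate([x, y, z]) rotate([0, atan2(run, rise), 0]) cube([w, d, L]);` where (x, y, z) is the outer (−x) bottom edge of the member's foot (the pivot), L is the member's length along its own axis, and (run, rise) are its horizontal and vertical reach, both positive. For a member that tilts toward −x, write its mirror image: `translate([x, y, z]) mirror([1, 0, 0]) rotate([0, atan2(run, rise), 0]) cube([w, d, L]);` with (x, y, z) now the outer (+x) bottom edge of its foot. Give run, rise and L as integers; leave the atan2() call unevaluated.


translate([345, 0, 828]) cube([71, 1111, 41]);
translate([0, 41, 0]) rotate([0, atan2(345, 828), 0]) cube([30, 33, 897]);
translate([761, 41, 0]) mirror([1, 0, 0]) rotate([0, atan2(345, 828), 0]) cube([30, 33, 897]);
translate([0, 1037, 0]) rotate([0, atan2(345, 828), 0]) cube([30, 33, 897]);
translate([761, 1037, 0]) mirror([1, 0, 0]) rotate([0, atan2(345, 828), 0]) cube([30, 33, 897]);


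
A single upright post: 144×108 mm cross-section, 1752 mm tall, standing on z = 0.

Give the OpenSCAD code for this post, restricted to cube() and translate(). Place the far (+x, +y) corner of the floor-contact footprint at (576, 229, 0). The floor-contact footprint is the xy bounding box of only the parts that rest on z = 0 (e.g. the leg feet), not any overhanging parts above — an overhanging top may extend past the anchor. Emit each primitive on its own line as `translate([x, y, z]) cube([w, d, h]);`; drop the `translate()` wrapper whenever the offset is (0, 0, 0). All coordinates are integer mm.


translate([432, 121, 0]) cube([144, 108, 1752]);


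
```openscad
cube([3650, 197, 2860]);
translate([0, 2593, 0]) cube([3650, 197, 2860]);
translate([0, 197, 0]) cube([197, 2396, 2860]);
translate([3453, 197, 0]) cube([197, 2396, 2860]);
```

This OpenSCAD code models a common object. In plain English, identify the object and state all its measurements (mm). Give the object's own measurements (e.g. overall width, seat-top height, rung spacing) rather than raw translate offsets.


The wall frame of a small rectangular building: four walls, each 2860 mm tall and 197 mm thick, enclosing a footprint 3650 mm (x) by 2790 mm (y) outside-to-outside, with no floor or roof. The front and back walls (the −y and +y sides) span the full width; the two side walls fit between them.


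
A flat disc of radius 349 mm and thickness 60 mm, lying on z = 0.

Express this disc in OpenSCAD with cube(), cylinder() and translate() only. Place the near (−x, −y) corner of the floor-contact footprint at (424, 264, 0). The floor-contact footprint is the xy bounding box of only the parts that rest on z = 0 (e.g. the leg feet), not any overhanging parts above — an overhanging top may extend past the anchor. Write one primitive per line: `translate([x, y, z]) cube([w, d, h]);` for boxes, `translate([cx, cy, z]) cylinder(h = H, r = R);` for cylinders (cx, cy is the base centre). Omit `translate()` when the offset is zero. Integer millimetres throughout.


translate([773, 613, 0]) cylinder(h = 60, r = 349);


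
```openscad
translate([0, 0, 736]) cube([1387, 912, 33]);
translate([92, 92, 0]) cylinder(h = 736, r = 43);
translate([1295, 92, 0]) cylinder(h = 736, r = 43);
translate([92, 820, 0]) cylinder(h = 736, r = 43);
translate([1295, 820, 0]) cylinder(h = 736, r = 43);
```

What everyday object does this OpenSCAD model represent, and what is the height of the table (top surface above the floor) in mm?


A table. The table height is 769 mm.

A 1387×912×33 slab sits at z = 736 on four Ø86 mm round legs — a table. The top surface is at 736 + 33 = 769 mm.


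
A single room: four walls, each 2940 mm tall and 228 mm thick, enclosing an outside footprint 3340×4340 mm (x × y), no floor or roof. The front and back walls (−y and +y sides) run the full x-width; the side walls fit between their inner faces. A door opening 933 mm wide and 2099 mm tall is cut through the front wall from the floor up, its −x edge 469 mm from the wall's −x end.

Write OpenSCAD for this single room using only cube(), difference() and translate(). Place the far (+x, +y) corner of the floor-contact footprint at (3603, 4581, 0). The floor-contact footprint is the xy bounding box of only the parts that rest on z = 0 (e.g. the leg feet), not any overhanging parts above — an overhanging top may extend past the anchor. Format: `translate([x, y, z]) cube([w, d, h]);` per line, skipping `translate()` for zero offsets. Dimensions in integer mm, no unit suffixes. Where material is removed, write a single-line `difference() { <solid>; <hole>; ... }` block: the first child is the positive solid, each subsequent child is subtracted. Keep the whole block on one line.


difference() { translate([263, 241, 0]) cube([3340, 228, 2940]); translate([732, 241, 0]) cube([933, 228, 2099]); }
translate([263, 4353, 0]) cube([3340, 228, 2940]);
translate([263, 469, 0]) cube([228, 3884, 2940]);
translate([3375, 469, 0]) cube([228, 3884, 2940]);


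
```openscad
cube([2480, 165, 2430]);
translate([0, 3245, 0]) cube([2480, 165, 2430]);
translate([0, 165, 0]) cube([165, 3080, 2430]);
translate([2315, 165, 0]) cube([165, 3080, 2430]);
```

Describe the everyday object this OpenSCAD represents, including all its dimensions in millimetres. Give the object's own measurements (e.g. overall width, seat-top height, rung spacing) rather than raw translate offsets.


The wall frame of a small rectangular building: four walls, each 2430 mm tall and 165 mm thick, enclosing a footprint 2480 mm (x) by 3410 mm (y) outside-to-outside, with no floor or roof. The front and back walls (the −y and +y sides) span the full width; the two side walls fit between them.


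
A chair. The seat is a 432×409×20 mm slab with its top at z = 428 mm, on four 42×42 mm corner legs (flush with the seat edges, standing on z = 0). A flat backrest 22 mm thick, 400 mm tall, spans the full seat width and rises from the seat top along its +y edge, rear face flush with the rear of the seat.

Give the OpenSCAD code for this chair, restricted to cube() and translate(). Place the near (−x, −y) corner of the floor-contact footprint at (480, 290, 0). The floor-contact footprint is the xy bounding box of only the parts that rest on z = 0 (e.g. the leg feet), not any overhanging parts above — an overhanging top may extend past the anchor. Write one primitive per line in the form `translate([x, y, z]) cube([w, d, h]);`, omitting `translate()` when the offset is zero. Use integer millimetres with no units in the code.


translate([480, 290, 408]) cube([432, 409, 20]);
translate([480, 290, 0]) cube([42, 42, 408]);
translate([870, 290, 0]) cube([42, 42, 408]);
translate([480, 657, 0]) cube([42, 42, 408]);
translate([870, 657, 0]) cube([42, 42, 408]);
translate([480, 677, 428]) cube([432, 22, 400]);


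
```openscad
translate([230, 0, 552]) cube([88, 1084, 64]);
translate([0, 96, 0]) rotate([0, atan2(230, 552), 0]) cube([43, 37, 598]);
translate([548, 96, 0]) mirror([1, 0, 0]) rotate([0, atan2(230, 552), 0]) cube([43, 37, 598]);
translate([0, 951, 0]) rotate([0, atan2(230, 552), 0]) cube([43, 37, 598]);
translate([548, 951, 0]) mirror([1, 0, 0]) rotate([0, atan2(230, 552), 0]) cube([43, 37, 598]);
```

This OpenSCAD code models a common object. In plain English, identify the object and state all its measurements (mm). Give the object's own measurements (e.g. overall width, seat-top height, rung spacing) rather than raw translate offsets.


A sawhorse. A 88×1084×64 mm beam (x, y, z) sits on two A-frame leg pairs. Each pair is two raked legs of 43×37 mm section (37 mm along y) splaying symmetrically in x. Each leg rises 552 mm vertically over 230 mm of horizontal reach and is 598 mm long along its own axis. Every leg's outer bottom edge rests on the floor and its outer top edge meets a bottom edge of the beam — the left legs (tilting toward +x) meet the beam's −x bottom edge, the right legs (their mirror images, tilting toward −x) meet its +x bottom edge — so the leg tops tuck under the beam, the beam's underside is 552 mm above the floor, and the feet are 548 mm apart outside-to-outside with the beam centred between them. The two leg pairs are set in 96 mm from either end of the beam.


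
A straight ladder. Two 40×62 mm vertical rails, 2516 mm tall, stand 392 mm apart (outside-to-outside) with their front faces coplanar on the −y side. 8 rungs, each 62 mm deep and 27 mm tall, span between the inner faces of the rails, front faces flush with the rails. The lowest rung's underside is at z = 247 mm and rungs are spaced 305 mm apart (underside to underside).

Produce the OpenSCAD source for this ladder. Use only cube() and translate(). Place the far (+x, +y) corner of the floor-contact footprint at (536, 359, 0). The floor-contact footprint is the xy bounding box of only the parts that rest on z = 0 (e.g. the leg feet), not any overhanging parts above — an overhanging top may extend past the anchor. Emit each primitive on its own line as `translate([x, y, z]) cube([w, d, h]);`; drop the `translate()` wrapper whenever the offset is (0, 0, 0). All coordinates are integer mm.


translate([144, 297, 0]) cube([40, 62, 2516]);
translate([496, 297, 0]) cube([40, 62, 2516]);
translate([184, 297, 247]) cube([312, 62, 27]);
translate([184, 297, 552]) cube([312, 62, 27]);
translate([184, 297, 857]) cube([312, 62, 27]);
translate([184, 297, 1162]) cube([312, 62, 27]);
translate([184, 297, 1467]) cube([312, 62, 27]);
translate([184, 297, 1772]) cube([312, 62, 27]);
translate([184, 297, 2077]) cube([312, 62, 27]);
translate([184, 297, 2382]) cube([312, 62, 27]);


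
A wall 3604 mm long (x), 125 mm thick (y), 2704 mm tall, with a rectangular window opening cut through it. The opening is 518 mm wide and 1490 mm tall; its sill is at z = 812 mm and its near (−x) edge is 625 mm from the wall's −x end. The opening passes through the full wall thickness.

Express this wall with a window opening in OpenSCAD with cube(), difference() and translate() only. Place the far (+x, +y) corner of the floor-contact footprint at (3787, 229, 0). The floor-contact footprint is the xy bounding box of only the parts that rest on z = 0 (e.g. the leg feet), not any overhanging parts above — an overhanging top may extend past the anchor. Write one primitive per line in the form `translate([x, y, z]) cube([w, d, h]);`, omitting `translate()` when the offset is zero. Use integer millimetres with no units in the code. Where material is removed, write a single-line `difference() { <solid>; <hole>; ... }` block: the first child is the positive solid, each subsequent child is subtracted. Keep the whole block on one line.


difference() { translate([183, 104, 0]) cube([3604, 125, 2704]); translate([808, 104, 812]) cube([518, 125, 1490]); }


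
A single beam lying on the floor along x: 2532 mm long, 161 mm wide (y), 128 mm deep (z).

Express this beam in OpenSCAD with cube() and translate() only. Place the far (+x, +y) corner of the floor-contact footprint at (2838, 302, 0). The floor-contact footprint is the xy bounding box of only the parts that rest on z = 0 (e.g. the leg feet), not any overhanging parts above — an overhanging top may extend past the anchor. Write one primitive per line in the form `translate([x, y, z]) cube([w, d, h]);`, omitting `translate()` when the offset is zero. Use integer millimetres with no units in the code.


translate([306, 141, 0]) cube([2532, 161, 128]);


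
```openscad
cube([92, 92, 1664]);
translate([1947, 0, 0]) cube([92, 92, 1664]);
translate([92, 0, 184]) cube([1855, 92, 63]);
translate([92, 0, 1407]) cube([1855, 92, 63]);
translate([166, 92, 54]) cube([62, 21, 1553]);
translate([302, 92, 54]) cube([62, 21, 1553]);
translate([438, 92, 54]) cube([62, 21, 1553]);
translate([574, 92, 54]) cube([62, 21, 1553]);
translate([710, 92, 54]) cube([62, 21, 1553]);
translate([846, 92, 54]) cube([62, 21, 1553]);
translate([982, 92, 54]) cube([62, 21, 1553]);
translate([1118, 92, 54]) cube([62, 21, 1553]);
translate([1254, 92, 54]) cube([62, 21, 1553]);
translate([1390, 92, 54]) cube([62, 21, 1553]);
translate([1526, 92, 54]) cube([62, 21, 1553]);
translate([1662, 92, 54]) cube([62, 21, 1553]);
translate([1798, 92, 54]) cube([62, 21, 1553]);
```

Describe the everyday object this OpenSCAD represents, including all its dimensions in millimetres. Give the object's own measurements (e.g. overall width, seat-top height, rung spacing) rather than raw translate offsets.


A fence section. Two 92×92 mm posts, 1664 mm tall, stand on the floor with a clear span of 1855 mm between their inner faces. Two horizontal rails of 92×63 mm section span the gap between the posts with their undersides at z = 184 mm and z = 1407 mm, flush with the posts' −y face. 13 pickets, each 62 mm wide, 21 mm thick and 1553 mm tall, are fixed to the +y face of the rails with their bottoms at z = 54 mm, spaced across the span with a 74 mm gap after the −x post and between neighbouring pickets, with 87 mm left before the +x post.


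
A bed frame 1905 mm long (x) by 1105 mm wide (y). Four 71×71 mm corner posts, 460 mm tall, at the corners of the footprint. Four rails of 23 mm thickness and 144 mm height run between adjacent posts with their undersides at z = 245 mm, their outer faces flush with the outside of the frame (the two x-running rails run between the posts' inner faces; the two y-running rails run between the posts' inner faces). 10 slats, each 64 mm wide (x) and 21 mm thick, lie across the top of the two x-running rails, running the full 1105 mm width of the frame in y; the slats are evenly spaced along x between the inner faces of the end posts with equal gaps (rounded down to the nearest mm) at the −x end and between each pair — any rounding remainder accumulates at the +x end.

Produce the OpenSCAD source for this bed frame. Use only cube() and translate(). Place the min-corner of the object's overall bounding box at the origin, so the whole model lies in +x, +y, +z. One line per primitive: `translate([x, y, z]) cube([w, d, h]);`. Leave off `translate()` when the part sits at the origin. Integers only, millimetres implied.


cube([71, 71, 460]);
translate([0, 1034, 0]) cube([71, 71, 460]);
translate([1834, 0, 0]) cube([71, 71, 460]);
translate([1834, 1034, 0]) cube([71, 71, 460]);
translate([71, 0, 245]) cube([1763, 23, 144]);
translate([71, 1082, 245]) cube([1763, 23, 144]);
translate([0, 71, 245]) cube([23, 963, 144]);
translate([1882, 71, 245]) cube([23, 963, 144]);
translate([173, 0, 389]) cube([64, 1105, 21]);
translate([339, 0, 389]) cube([64, 1105, 21]);
translate([505, 0, 389]) cube([64, 1105, 21]);
translate([671, 0, 389]) cube([64, 1105, 21]);
translate([837, 0, 389]) cube([64, 1105, 21]);
translate([1003, 0, 389]) cube([64, 1105, 21]);
translate([1169, 0, 389]) cube([64, 1105, 21]);
translate([1335, 0, 389]) cube([64, 1105, 21]);
translate([1501, 0, 389]) cube([64, 1105, 21]);
translate([1667, 0, 389]) cube([64, 1105, 21]);


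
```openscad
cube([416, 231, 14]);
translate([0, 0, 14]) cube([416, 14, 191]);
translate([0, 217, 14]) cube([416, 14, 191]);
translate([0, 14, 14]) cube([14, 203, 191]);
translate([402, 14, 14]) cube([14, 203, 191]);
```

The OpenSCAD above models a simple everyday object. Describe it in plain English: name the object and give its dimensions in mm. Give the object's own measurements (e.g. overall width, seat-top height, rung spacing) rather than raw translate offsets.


An open-topped rectangular box: outside dimensions 416×231×205 mm, with a uniform wall and base thickness of 14 mm. The base is a full 416×231 slab on the floor; four walls sit on top of the base. The front and back walls (the −y and +y sides) span the full width; the two side walls fit between them.


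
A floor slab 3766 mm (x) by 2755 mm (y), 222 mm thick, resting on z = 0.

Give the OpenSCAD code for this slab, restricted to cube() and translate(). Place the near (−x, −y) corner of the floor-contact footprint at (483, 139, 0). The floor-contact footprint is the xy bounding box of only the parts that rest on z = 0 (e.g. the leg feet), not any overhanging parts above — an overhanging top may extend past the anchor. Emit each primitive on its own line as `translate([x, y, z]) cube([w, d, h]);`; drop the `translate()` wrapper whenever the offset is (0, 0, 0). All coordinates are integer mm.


translate([483, 139, 0]) cube([3766, 2755, 222]);


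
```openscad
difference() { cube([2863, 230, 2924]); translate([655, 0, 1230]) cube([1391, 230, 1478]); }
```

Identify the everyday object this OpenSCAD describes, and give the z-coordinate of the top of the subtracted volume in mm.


A wall with a window opening. The window head height is 2708 mm.

A wall with a rectangular opening subtracted — a window. Sill at z = 1230, opening 1478 mm tall, so the head is at 1230 + 1478 = 2708 mm.


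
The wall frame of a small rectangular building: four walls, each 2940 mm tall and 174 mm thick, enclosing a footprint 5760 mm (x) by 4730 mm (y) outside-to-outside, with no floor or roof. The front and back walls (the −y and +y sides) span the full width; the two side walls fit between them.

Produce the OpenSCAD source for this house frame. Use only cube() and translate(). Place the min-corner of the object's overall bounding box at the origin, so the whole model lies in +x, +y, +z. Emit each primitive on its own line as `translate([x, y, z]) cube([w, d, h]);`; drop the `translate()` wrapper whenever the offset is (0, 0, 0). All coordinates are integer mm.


cube([5760, 174, 2940]);
translate([0, 4556, 0]) cube([5760, 174, 2940]);
translate([0, 174, 0]) cube([174, 4382, 2940]);
translate([5586, 174, 0]) cube([174, 4382, 2940]);


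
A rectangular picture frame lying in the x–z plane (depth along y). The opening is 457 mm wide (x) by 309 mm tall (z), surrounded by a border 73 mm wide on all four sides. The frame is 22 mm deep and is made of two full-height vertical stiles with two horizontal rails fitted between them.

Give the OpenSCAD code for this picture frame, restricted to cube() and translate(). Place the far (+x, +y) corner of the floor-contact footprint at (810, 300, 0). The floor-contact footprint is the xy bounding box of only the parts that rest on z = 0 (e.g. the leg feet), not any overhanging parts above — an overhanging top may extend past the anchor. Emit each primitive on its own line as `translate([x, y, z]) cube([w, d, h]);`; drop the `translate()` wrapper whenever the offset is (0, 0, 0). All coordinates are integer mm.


translate([207, 278, 0]) cube([73, 22, 455]);
translate([737, 278, 0]) cube([73, 22, 455]);
translate([280, 278, 0]) cube([457, 22, 73]);
translate([280, 278, 382]) cube([457, 22, 73]);


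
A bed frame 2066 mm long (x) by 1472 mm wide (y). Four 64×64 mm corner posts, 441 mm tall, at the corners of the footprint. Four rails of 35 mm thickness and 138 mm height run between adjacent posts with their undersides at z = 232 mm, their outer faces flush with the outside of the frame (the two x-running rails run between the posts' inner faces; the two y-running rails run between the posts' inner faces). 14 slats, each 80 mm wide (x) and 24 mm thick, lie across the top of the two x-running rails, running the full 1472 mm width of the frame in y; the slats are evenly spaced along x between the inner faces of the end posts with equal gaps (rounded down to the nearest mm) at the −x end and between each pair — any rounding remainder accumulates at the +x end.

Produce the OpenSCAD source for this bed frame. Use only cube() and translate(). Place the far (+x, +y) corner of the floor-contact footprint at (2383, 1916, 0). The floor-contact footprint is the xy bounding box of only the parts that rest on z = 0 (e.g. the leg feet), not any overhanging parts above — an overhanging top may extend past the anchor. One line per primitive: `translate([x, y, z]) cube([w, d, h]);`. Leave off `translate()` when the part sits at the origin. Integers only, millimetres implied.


// slat z = rail_z + rail_h = 232 + 138 = 370
// slat gap = ⌊(1938 − 14·80) / 15⌋ = 54
translate([317, 444, 0]) cube([64, 64, 441]);
translate([317, 1852, 0]) cube([64, 64, 441]);
translate([2319, 444, 0]) cube([64, 64, 441]);
translate([2319, 1852, 0]) cube([64, 64, 441]);
translate([381, 444, 232]) cube([1938, 35, 138]);
translate([381, 1881, 232]) cube([1938, 35, 138]);
translate([317, 508, 232]) cube([35, 1344, 138]);
translate([2348, 508, 232]) cube([35, 1344, 138]);
translate([435, 444, 370]) cube([80, 1472, 24]);
translate([569, 444, 370]) cube([80, 1472, 24]);
translate([703, 444, 370]) cube([80, 1472, 24]);
translate([837, 444, 370]) cube([80, 1472, 24]);
translate([971, 444, 370]) cube([80, 1472, 24]);
translate([1105, 444, 370]) cube([80, 1472, 24]);
translate([1239, 444, 370]) cube([80, 1472, 24]);
translate([1373, 444, 370]) cube([80, 1472, 24]);
translate([1507, 444, 370]) cube([80, 1472, 24]);
translate([1641, 444, 370]) cube([80, 1472, 24]);
translate([1775, 444, 370]) cube([80, 1472, 24]);
translate([1909, 444, 370]) cube([80, 1472, 24]);
translate([2043, 444, 370]) cube([80, 1472, 24]);
translate([2177, 444, 370]) cube([80, 1472, 24]);


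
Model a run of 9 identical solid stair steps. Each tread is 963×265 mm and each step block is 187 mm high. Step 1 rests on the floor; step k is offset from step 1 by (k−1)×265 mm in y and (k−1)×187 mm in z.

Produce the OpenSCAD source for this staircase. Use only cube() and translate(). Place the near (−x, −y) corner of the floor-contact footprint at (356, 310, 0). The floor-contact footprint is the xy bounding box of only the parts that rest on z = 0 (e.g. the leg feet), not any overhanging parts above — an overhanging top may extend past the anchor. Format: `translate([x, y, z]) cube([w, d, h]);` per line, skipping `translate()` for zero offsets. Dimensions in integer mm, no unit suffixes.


translate([356, 310, 0]) cube([963, 265, 187]);
translate([356, 575, 187]) cube([963, 265, 187]);
translate([356, 840, 374]) cube([963, 265, 187]);
translate([356, 1105, 561]) cube([963, 265, 187]);
translate([356, 1370, 748]) cube([963, 265, 187]);
translate([356, 1635, 935]) cube([963, 265, 187]);
translate([356, 1900, 1122]) cube([963, 265, 187]);
translate([356, 2165, 1309]) cube([963, 265, 187]);
translate([356, 2430, 1496]) cube([963, 265, 187]);


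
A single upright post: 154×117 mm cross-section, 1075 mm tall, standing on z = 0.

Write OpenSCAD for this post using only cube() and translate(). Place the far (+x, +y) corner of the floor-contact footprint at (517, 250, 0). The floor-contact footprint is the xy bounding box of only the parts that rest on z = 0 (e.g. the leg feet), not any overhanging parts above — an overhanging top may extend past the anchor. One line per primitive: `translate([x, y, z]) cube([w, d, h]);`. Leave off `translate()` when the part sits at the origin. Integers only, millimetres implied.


translate([363, 133, 0]) cube([154, 117, 1075]);


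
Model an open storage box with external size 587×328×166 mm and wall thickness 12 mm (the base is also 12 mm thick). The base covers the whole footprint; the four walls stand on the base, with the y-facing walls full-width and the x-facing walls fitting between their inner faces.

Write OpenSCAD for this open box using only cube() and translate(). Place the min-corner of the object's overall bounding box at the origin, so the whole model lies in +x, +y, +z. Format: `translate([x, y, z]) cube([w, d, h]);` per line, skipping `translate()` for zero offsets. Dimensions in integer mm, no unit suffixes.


cube([587, 328, 12]);
translate([0, 0, 12]) cube([587, 12, 154]);
translate([0, 316, 12]) cube([587, 12, 154]);
translate([0, 12, 12]) cube([12, 304, 154]);
translate([575, 12, 12]) cube([12, 304, 154]);


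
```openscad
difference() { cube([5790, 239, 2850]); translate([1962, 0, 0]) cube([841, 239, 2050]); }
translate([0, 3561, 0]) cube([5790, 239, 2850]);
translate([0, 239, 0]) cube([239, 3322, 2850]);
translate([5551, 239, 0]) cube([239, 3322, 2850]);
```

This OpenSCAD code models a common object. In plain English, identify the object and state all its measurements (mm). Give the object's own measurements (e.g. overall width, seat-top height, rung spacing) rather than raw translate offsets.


A single room: four walls, each 2850 mm tall and 239 mm thick, enclosing an outside footprint 5790×3800 mm (x × y), no floor or roof. The front and back walls (−y and +y sides) run the full x-width; the side walls fit between their inner faces. A door opening 841 mm wide and 2050 mm tall is cut through the front wall from the floor up, its −x edge 1962 mm from the wall's −x end.


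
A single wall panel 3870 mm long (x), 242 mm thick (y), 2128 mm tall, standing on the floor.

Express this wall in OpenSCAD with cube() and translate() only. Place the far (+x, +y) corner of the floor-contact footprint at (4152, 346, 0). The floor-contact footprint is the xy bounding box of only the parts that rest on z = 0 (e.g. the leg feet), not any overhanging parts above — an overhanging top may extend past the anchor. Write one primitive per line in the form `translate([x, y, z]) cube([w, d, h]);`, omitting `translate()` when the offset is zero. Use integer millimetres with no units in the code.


translate([282, 104, 0]) cube([3870, 242, 2128]);


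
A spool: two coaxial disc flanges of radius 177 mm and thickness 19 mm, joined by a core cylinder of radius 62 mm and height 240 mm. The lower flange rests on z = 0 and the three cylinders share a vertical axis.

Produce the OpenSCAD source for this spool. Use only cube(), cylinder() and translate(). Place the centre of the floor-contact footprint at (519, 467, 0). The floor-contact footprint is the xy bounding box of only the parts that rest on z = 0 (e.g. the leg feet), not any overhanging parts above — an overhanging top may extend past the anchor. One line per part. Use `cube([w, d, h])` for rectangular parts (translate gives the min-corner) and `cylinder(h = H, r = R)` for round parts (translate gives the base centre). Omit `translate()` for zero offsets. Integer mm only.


translate([519, 467, 0]) cylinder(h = 19, r = 177);
translate([519, 467, 19]) cylinder(h = 240, r = 62);
translate([519, 467, 259]) cylinder(h = 19, r = 177);


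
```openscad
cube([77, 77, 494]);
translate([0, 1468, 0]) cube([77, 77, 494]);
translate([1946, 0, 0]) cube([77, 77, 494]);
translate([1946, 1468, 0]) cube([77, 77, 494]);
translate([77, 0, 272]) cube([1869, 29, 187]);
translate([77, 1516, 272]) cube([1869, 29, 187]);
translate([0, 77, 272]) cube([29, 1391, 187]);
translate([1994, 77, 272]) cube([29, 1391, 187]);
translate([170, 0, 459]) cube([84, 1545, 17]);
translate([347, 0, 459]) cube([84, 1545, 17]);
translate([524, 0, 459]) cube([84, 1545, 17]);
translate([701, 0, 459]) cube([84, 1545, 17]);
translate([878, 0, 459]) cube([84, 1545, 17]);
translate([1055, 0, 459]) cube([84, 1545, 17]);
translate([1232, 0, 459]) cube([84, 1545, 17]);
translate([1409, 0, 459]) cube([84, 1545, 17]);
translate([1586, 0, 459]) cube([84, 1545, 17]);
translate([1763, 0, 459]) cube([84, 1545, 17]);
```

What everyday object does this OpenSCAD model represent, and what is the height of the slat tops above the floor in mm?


A bed frame. The slat-top height is 476 mm.

Four posts, four rails, and a row of slats — a bed frame. Slats sit on the rails at z = 272 + 187 = 459; with slat thickness 17, the top is 476 mm.


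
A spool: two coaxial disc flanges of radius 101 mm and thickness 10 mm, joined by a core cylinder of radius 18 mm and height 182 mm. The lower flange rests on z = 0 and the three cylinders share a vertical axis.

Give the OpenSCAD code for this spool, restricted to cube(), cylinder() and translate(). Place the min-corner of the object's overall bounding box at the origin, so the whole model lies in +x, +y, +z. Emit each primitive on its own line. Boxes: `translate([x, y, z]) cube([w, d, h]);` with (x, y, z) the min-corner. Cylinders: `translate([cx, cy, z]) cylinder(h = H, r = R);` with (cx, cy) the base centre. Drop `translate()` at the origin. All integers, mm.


translate([101, 101, 0]) cylinder(h = 10, r = 101);
translate([101, 101, 10]) cylinder(h = 182, r = 18);
translate([101, 101, 192]) cylinder(h = 10, r = 101);


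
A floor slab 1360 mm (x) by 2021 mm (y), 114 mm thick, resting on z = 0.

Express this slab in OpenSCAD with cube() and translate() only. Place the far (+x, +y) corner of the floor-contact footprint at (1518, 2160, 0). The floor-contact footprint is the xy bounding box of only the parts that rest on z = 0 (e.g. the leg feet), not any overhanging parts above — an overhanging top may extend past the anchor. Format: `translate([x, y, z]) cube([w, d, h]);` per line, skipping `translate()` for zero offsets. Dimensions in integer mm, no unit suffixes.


translate([158, 139, 0]) cube([1360, 2021, 114]);


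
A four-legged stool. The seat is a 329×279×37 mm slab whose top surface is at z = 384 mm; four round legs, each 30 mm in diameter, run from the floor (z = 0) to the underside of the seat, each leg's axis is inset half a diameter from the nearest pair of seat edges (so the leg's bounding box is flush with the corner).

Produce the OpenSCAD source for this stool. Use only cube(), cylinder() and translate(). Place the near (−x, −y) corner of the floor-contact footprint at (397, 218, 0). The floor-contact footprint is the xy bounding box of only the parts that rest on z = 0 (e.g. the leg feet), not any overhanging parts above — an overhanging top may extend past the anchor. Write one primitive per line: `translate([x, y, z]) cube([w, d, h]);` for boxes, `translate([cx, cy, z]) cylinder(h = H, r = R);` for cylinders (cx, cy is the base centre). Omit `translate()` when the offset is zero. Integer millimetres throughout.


// leg_h = 384 - 37 = 347
translate([397, 218, 347]) cube([329, 279, 37]);
translate([412, 233, 0]) cylinder(h = 347, r = 15);
translate([711, 233, 0]) cylinder(h = 347, r = 15);
translate([412, 482, 0]) cylinder(h = 347, r = 15);
translate([711, 482, 0]) cylinder(h = 347, r = 15);


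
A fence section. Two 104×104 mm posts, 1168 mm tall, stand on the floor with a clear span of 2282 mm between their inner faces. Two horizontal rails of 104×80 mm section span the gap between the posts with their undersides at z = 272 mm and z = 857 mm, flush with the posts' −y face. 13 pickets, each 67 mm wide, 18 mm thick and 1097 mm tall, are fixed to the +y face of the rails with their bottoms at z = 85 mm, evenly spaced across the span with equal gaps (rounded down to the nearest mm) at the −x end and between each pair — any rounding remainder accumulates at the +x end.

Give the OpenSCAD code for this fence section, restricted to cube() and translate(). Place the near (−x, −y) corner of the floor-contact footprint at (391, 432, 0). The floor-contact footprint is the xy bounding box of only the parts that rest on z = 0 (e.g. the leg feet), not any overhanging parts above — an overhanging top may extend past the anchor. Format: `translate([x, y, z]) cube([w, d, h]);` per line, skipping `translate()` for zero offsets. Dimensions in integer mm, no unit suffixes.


translate([391, 432, 0]) cube([104, 104, 1168]);
translate([2777, 432, 0]) cube([104, 104, 1168]);
translate([495, 432, 272]) cube([2282, 104, 80]);
translate([495, 432, 857]) cube([2282, 104, 80]);
translate([595, 536, 85]) cube([67, 18, 1097]);
translate([762, 536, 85]) cube([67, 18, 1097]);
translate([929, 536, 85]) cube([67, 18, 1097]);
translate([1096, 536, 85]) cube([67, 18, 1097]);
translate([1263, 536, 85]) cube([67, 18, 1097]);
translate([1430, 536, 85]) cube([67, 18, 1097]);
translate([1597, 536, 85]) cube([67, 18, 1097]);
translate([1764, 536, 85]) cube([67, 18, 1097]);
translate([1931, 536, 85]) cube([67, 18, 1097]);
translate([2098, 536, 85]) cube([67, 18, 1097]);
translate([2265, 536, 85]) cube([67, 18, 1097]);
translate([2432, 536, 85]) cube([67, 18, 1097]);
translate([2599, 536, 85]) cube([67, 18, 1097]);


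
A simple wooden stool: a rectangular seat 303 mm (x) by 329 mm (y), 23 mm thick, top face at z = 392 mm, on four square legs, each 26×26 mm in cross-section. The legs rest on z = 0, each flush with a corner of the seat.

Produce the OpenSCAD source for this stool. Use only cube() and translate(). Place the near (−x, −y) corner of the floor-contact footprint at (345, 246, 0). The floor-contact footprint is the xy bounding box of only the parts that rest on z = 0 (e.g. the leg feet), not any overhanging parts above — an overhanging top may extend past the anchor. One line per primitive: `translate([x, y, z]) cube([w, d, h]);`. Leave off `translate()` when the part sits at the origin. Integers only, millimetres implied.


translate([345, 246, 369]) cube([303, 329, 23]);
translate([345, 246, 0]) cube([26, 26, 369]);
translate([622, 246, 0]) cube([26, 26, 369]);
translate([345, 549, 0]) cube([26, 26, 369]);
translate([622, 549, 0]) cube([26, 26, 369]);


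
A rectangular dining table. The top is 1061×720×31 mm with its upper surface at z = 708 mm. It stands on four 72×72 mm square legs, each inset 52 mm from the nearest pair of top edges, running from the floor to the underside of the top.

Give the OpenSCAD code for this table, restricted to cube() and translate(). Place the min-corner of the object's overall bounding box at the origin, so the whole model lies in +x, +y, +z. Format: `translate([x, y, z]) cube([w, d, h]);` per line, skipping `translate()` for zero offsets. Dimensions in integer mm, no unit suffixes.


translate([0, 0, 677]) cube([1061, 720, 31]);
translate([52, 52, 0]) cube([72, 72, 677]);
translate([937, 52, 0]) cube([72, 72, 677]);
translate([52, 596, 0]) cube([72, 72, 677]);
translate([937, 596, 0]) cube([72, 72, 677]);


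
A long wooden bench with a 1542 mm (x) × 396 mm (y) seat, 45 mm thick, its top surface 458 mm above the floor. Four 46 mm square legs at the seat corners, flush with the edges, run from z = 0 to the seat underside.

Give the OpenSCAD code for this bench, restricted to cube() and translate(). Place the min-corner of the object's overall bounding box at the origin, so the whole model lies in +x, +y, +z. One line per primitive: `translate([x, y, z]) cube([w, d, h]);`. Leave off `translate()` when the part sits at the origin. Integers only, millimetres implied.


// leg_h = 458 − 45 = 413
translate([0, 0, 413]) cube([1542, 396, 45]);
cube([46, 46, 413]);
translate([0, 350, 0]) cube([46, 46, 413]);
translate([1496, 0, 0]) cube([46, 46, 413]);
translate([1496, 350, 0]) cube([46, 46, 413]);


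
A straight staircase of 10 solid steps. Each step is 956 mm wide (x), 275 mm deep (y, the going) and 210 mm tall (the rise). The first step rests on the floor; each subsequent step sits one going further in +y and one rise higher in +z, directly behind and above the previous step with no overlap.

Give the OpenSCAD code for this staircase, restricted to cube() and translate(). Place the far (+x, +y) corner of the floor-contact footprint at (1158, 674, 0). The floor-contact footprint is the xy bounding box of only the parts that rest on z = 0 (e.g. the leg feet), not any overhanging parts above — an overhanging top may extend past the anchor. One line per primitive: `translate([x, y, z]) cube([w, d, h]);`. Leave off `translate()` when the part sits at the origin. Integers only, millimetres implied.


translate([202, 399, 0]) cube([956, 275, 210]);
translate([202, 674, 210]) cube([956, 275, 210]);
translate([202, 949, 420]) cube([956, 275, 210]);
translate([202, 1224, 630]) cube([956, 275, 210]);
translate([202, 1499, 840]) cube([956, 275, 210]);
translate([202, 1774, 1050]) cube([956, 275, 210]);
translate([202, 2049, 1260]) cube([956, 275, 210]);
translate([202, 2324, 1470]) cube([956, 275, 210]);
translate([202, 2599, 1680]) cube([956, 275, 210]);
translate([202, 2874, 1890]) cube([956, 275, 210]);
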